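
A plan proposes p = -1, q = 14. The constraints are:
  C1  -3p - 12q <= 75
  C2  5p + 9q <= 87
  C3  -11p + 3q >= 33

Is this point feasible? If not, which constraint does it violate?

not feasible — violates C2

Constraint C2: 5p + 9q = 121, which is not ≤ 87. All other constraints are satisfied.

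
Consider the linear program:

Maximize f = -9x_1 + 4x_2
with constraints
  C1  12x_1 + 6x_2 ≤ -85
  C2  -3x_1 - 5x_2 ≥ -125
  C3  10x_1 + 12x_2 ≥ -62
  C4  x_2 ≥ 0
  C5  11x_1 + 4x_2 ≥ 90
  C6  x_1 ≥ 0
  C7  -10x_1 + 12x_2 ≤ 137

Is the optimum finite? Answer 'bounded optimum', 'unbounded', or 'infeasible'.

The boundaries -3x_1 - 5x_2 = -125 and x_2 = 0 meet at (125/3, 0), but that point violates 12x_1 + 6x_2 ≤ -85. Every candidate vertex is excluded by some other constraint, so the feasible region is empty.

infeasible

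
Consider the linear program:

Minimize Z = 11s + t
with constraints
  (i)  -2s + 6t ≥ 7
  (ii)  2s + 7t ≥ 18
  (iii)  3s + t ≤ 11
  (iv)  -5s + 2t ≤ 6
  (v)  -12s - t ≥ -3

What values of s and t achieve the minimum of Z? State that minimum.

Corner points and Z = 11s + t:
  (-2/13, 34/13) → Z = 12/13
  (3/82, 105/41) → Z = 243/82
  (0, 3) → Z = 3

The optimum lies where 2s + 7t = 18 and -5s + 2t = 6.
Solving simultaneously gives s = -2/13, t = 34/13.

s = -2/13, t = 34/13, minimum Z = 12/13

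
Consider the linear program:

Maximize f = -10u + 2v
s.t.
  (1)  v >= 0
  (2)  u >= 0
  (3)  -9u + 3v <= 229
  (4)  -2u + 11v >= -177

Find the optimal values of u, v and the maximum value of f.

u = 0, v = 229/3, maximum f = 458/3

Feasible corners and f = -10u + 2v:
  (0, 0) → f = 0
  (177/2, 0) → f = -885
  (0, 229/3) → f = 458/3
The feasible region is unbounded (it extends along (11, 2), (1, 3)), but f strictly decreases along every unbounded feasible direction, so there is no improving ray and the maximum is attained at a vertex.

The binding constraints are u = 0 and -9u + 3v = 229.
Solving simultaneously gives u = 0, v = 229/3.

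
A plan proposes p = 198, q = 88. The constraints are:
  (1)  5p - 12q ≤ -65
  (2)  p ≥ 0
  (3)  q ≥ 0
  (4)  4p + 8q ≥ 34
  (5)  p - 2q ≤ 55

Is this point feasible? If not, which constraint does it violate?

(1): -66 ≤ -65 ✓
(2): 198 ≥ 0 ✓
(3): 88 ≥ 0 ✓
(4): 1496 ≥ 34 ✓
(5): 22 ≤ 55 ✓

feasible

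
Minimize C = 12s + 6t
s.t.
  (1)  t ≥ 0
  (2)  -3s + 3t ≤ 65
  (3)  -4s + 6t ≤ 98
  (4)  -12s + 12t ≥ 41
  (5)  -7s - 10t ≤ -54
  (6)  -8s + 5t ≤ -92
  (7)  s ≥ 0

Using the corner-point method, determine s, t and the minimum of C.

Corner points and C = 12s + 6t:
  (155/4, 253/6) → C = 718
  (521/14, 288/7) → C = 4854/7
  (1309/36, 358/9) → C = 675

s = 1309/36, t = 358/9, minimum C = 675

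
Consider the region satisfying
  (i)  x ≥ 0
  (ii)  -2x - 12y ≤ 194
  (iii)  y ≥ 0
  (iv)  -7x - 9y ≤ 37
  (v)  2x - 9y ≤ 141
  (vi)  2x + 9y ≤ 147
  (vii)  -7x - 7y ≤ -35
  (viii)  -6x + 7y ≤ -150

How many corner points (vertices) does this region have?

4

Pairwise boundary intersections that survive every other constraint:
  (141/2, 0)
  (25, 0)
  (72, 1/3)
  (2379/68, 291/34)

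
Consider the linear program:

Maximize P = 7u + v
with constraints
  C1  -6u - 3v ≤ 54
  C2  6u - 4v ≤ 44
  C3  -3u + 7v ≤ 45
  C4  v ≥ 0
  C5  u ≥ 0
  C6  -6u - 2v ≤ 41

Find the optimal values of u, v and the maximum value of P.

Extreme points and P = 7u + v:
  (244/15, 67/5) → P = 1909/15
  (22/3, 0) → P = 154/3
  (0, 45/7) → P = 45/7
  (0, 0) → P = 0

At the optimal vertex, 6u - 4v = 44 and -3u + 7v = 45.
Solving simultaneously gives u = 244/15, v = 67/5.

u = 244/15, v = 67/5, maximum P = 1909/15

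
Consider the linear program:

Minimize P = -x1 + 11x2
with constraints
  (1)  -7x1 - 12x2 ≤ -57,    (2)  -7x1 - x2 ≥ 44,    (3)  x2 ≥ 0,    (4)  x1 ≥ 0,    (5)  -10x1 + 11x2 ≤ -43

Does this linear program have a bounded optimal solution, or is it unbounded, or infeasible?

infeasible

The boundaries -7x1 - 12x2 = -57 and x2 = 0 meet at (57/7, 0), but that point violates -7x1 - x2 ≥ 44. Every candidate vertex is excluded by some other constraint, so the feasible region is empty.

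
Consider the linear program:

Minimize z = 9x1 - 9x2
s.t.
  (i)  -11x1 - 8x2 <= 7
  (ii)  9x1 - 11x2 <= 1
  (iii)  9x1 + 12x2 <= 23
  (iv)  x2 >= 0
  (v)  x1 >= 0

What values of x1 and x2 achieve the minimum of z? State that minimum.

Feasible corners and z = 9x1 - 9x2:
  (265/207, 22/23) → z = 67/23
  (1/9, 0) → z = 1
  (0, 23/12) → z = -69/4
  (0, 0) → z = 0

The optimum lies where 9x1 + 12x2 = 23 and x1 = 0.
Solving simultaneously gives x1 = 0, x2 = 23/12.

x1 = 0, x2 = 23/12, minimum z = -69/4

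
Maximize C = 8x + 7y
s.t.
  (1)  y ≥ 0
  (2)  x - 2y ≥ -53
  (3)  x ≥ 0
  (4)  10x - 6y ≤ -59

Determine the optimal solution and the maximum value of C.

Vertices and C = 8x + 7y:
  (0, 53/2) → C = 371/2
  (100/7, 471/14) → C = 4897/14
  (0, 59/6) → C = 413/6

At the optimal vertex, x - 2y = -53 and 10x - 6y = -59.
Solving simultaneously gives x = 100/7, y = 471/14.

x = 100/7, y = 471/14, maximum C = 4897/14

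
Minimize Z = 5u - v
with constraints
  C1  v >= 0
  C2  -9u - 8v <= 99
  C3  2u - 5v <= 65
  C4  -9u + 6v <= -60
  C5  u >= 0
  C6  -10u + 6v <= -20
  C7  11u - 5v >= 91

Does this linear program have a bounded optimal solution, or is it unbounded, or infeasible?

Feasible corners and Z = 5u - v:
  (65/2, 0) → Z = 325/2
  (91/11, 0) → Z = 455/11
  (82/7, 53/7) → Z = 51
The feasible region has finitely many vertices and no improving ray; the minimum is 455/11 at (91/11, 0).

bounded optimum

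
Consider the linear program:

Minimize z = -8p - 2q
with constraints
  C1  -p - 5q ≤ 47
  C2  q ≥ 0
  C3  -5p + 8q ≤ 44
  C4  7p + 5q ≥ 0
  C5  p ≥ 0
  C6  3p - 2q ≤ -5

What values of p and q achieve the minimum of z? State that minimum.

p = 24/7, q = 107/14, minimum z = -299/7

Corner points and z = -8p - 2q:
  (0, 11/2) → z = -11
  (24/7, 107/14) → z = -299/7
  (0, 5/2) → z = -5

The binding constraints are -5p + 8q = 44 and 3p - 2q = -5.
Solving simultaneously gives p = 24/7, q = 107/14.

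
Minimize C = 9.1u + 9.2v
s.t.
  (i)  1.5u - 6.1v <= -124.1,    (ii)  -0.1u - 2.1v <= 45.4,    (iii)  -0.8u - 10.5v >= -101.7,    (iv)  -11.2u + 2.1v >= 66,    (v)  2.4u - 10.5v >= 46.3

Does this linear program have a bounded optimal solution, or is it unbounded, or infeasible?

The boundaries 1.5u - 6.1v = -124.1 and -0.1u - 2.1v = 45.4 meet at (-53755/376, -5569/376), but that point violates 2.4u - 10.5v ≥ 46.3. Every candidate vertex is excluded by some other constraint, so the feasible region is empty.

infeasible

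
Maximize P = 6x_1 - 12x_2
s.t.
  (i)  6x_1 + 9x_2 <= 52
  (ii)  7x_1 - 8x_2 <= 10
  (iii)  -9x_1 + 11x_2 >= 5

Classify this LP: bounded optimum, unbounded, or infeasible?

unbounded

From the feasible point (527/147, 166/49), moving in the direction (-11, -9) keeps every constraint satisfied while P increases without bound.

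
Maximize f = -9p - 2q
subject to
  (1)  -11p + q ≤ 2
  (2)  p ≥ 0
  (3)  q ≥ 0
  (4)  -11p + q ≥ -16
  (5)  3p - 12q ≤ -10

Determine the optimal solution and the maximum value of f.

p = 0, q = 5/6, maximum f = -5/3

Corner points and f = -9p - 2q:
  (0, 2) → f = -4
  (0, 5/6) → f = -5/3
  (202/129, 158/129) → f = -2134/129
The feasible region is unbounded (it extends along (1, 11)), but f strictly decreases along every unbounded feasible direction, so there is no improving ray and the maximum is attained at a vertex.

The binding constraints are p = 0 and 3p - 12q = -10.
Solving simultaneously gives p = 0, q = 5/6.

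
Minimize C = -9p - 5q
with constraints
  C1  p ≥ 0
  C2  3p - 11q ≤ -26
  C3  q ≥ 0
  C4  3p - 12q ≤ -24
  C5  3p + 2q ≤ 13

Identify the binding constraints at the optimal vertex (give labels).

Extreme points and C = -9p - 5q:
  (0, 26/11) → C = -130/11
  (0, 13/2) → C = -65/2
  (7/3, 3) → C = -36

The minimum is at (7/3, 3). Substituting into each constraint, equality holds for C2 and C5; the remaining constraints have slack.

C2 and C5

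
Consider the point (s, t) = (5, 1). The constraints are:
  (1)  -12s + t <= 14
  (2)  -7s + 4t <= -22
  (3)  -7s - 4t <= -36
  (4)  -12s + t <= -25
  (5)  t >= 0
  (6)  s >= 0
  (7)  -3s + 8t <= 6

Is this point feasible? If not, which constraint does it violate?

(1): -59 ≤ 14 ✓
(2): -31 ≤ -22 ✓
(3): -39 ≤ -36 ✓
(4): -59 ≤ -25 ✓
(5): 1 ≥ 0 ✓
(6): 5 ≥ 0 ✓
(7): -7 ≤ 6 ✓

feasible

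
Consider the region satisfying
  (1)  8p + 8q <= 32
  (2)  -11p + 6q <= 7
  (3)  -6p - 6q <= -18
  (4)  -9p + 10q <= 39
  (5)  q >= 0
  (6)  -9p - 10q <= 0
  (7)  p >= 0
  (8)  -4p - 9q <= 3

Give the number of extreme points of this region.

Intersecting each pair of boundary lines and keeping only the points that satisfy every inequality leaves:
  (1, 3)
  (4, 0)
  (11/17, 40/17)
  (3, 0)

4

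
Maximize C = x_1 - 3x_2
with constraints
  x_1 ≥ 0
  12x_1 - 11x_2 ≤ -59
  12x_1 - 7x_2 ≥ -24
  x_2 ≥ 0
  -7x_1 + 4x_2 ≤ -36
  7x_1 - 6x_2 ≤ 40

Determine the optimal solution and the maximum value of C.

Extreme points and C = x_1 - 3x_2:
  (632/29, 845/29) → C = -1903/29
  (794/5, 893/5) → C = -377
  (348, 600) → C = -1452
The feasible region is unbounded (it extends along (6, 7), (7, 12)), but C strictly decreases along every unbounded feasible direction, so there is no improving ray and the maximum is attained at a vertex.

The binding constraints are 12x_1 - 11x_2 = -59 and -7x_1 + 4x_2 = -36.
Solving simultaneously gives x_1 = 632/29, x_2 = 845/29.

x_1 = 632/29, x_2 = 845/29, maximum C = -1903/29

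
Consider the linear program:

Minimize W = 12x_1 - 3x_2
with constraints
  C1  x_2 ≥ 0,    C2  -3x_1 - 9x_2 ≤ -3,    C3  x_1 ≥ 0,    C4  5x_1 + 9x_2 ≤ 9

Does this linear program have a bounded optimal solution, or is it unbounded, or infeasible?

bounded optimum

Vertices and W = 12x_1 - 3x_2:
  (1, 0) → W = 12
  (9/5, 0) → W = 108/5
  (0, 1/3) → W = -1
  (0, 1) → W = -3
The feasible region has finitely many vertices and no improving ray; the minimum is -3 at (0, 1).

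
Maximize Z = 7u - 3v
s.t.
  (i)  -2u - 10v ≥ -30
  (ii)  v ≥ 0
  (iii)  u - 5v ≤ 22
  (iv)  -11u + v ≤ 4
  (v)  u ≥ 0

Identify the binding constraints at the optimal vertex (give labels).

(i) and (ii)

Extreme points and Z = 7u - 3v:
  (15, 0) → Z = 105
  (0, 3) → Z = -9
  (0, 0) → Z = 0

The maximum is at (15, 0). Substituting into each constraint, equality holds for (i) and (ii); the remaining constraints have slack.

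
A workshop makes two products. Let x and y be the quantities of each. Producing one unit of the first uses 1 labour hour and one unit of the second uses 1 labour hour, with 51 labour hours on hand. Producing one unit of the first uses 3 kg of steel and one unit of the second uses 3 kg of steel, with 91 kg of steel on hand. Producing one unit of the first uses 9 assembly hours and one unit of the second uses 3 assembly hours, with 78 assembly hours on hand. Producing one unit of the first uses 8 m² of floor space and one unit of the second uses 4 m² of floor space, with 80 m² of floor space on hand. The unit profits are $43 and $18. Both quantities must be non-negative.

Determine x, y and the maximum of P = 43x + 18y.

x = 6, y = 8, maximum P = 402

Corner points and P = 43x + 18y:
  (0, 0) → P = 0
  (0, 20) → P = 360
  (26/3, 0) → P = 1118/3
  (6, 8) → P = 402

The binding constraints are 9x + 3y = 78 and 8x + 4y = 80.
Solving simultaneously gives x = 6, y = 8.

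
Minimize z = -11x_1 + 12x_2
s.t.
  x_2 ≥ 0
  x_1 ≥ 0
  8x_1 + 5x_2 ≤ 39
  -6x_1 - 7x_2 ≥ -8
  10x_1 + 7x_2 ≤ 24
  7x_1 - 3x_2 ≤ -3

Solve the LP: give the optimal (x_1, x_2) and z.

x_1 = 0, x_2 = 1, minimum z = 12

Vertices and z = -11x_1 + 12x_2:
  (0, 8/7) → z = 96/7
  (0, 1) → z = 12
  (3/67, 74/67) → z = 855/67

The optimum lies where x_1 = 0 and 7x_1 - 3x_2 = -3.
Solving simultaneously gives x_1 = 0, x_2 = 1.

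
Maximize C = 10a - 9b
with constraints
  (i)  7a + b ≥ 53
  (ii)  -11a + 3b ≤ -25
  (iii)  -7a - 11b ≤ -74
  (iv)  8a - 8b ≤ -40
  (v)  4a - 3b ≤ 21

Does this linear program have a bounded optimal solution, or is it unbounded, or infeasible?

Vertices and C = 10a - 9b:
  (23/4, 51/4) → C = -229/4
  (6, 11) → C = -39
  (36, 41) → C = -9
The feasible region has finitely many vertices and no improving ray; the maximum is -9 at (36, 41).

bounded optimum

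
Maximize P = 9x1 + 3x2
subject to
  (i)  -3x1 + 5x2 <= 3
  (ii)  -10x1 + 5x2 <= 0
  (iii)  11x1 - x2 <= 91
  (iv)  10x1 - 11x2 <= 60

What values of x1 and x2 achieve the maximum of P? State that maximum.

x1 = 229/26, x2 = 153/26, maximum P = 1260/13

Corner points and P = 9x1 + 3x2:
  (3/7, 6/7) → P = 45/7
  (229/26, 153/26) → P = 1260/13
  (-5, -10) → P = -75
  (941/111, 250/111) → P = 3073/37

At the optimal vertex, -3x1 + 5x2 = 3 and 11x1 - x2 = 91.
Solving simultaneously gives x1 = 229/26, x2 = 153/26.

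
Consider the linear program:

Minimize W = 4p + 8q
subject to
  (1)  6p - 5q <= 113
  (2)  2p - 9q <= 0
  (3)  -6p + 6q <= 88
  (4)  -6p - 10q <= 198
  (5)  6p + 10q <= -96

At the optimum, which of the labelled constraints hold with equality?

(2) and (3)

Vertices and W = 4p + 8q:
  (-132/7, -88/21) → W = -2288/21
  (-432/37, -96/37) → W = -2496/37
  (-91/6, -1/2) → W = -194/3

The minimum is at (-132/7, -88/21). Substituting into each constraint, equality holds for (2) and (3); the remaining constraints have slack.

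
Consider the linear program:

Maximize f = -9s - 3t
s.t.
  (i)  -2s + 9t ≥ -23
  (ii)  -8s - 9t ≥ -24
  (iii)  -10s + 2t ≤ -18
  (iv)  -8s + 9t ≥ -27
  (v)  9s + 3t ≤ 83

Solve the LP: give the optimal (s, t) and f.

s = 54/37, t = -63/37, maximum f = -297/37

The optimum lies where -10s + 2t = -18 and -8s + 9t = -27.
Solving simultaneously gives s = 54/37, t = -63/37.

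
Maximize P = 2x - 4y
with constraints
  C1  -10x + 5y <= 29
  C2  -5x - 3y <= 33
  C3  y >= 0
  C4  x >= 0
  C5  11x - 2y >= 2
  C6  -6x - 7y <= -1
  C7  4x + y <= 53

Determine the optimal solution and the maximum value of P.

Extreme points and P = 2x - 4y:
  (68/35, 339/35) → P = -244/7
  (118/15, 323/15) → P = -352/5
  (2/11, 0) → P = 4/11
  (53/4, 0) → P = 53/2

The binding constraints are y = 0 and 4x + y = 53.
Solving simultaneously gives x = 53/4, y = 0.

x = 53/4, y = 0, maximum P = 53/2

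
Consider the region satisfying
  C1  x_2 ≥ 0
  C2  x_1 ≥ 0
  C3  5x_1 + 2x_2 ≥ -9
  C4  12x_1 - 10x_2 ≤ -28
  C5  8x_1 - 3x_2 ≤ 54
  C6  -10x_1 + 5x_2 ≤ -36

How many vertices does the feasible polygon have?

Intersecting each pair of boundary lines and keeping only the points that satisfy every inequality leaves:
  (156/11, 218/11)
  (25/2, 89/5)
  (81/5, 126/5)

3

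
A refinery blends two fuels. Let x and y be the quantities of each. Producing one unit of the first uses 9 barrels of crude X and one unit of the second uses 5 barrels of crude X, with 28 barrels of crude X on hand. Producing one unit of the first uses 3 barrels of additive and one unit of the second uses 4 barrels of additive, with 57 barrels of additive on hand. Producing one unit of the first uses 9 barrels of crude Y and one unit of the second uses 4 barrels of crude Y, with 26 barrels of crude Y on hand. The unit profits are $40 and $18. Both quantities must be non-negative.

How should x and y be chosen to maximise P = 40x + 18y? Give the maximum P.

Vertices and P = 40x + 18y:
  (0, 0) → P = 0
  (0, 28/5) → P = 504/5
  (26/9, 0) → P = 1040/9
  (2, 2) → P = 116

The binding constraints are 9x + 5y = 28 and 9x + 4y = 26.
Solving simultaneously gives x = 2, y = 2.

x = 2, y = 2, maximum P = 116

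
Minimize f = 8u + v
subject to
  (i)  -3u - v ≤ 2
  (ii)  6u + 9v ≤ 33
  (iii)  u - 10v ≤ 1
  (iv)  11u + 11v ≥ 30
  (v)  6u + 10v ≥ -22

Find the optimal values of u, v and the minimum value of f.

Extreme points and f = 8u + v:
  (-17/7, 37/7) → f = -99/7
  (-26/11, 56/11) → f = -152/11
  (113/23, 9/23) → f = 913/23
  (311/121, 19/121) → f = 2507/121

u = -17/7, v = 37/7, minimum f = -99/7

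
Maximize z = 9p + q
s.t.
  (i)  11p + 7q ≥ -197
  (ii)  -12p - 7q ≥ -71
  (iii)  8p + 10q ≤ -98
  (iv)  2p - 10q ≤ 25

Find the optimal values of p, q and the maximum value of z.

p = -73/10, q = -99/25, maximum z = -3483/50

Corner points and z = 9p + q:
  (-214/9, 83/9) → z = -1843/9
  (-1795/124, -669/124) → z = -4206/31
  (-73/10, -99/25) → z = -3483/50

The optimum lies where 8p + 10q = -98 and 2p - 10q = 25.
Solving simultaneously gives p = -73/10, q = -99/25.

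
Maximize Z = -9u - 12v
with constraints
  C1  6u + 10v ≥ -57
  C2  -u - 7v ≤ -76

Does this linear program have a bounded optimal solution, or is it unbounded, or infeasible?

unbounded

From the feasible point (-1159/32, 513/32), moving in the direction (-10, 6) keeps every constraint satisfied while Z increases without bound.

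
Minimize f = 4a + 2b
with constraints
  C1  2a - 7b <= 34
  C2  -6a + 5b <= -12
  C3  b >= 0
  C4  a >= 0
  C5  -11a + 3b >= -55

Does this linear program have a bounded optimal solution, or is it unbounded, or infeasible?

bounded optimum

Feasible corners and f = 4a + 2b:
  (2, 0) → f = 8
  (239/37, 198/37) → f = 1352/37
  (5, 0) → f = 20
The feasible region has finitely many vertices and no improving ray; the minimum is 8 at (2, 0).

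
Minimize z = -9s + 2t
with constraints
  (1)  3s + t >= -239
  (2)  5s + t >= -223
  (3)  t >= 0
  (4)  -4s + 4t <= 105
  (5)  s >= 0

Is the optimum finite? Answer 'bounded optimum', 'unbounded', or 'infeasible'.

unbounded

From the feasible point (0, 0), moving in the direction (4, 4) keeps every constraint satisfied while z decreases without bound.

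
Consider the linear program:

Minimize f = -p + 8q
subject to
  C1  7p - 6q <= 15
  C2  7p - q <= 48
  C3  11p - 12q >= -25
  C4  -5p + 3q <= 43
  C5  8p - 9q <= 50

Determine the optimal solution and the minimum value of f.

Corner points and f = -p + 8q:
  (39/5, 33/5) → f = 45
  (-11, -46/3) → f = -335/3
  (601/73, 703/73) → f = 5023/73
  (-49/3, -116/9) → f = -781/9
  (-179/7, -198/7) → f = -1405/7

The optimum lies where -5p + 3q = 43 and 8p - 9q = 50.
Solving simultaneously gives p = -179/7, q = -198/7.

p = -179/7, q = -198/7, minimum f = -1405/7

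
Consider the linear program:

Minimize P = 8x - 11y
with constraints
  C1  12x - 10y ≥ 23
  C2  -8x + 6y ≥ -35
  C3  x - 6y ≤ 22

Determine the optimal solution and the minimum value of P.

Extreme points and P = 8x - 11y:
  (53/2, 59/2) → P = -225/2
  (-41/31, -241/62) → P = 1995/62
  (13/7, -47/14) → P = 725/14

The optimum lies where 12x - 10y = 23 and -8x + 6y = -35.
Solving simultaneously gives x = 53/2, y = 59/2.

x = 53/2, y = 59/2, minimum P = -225/2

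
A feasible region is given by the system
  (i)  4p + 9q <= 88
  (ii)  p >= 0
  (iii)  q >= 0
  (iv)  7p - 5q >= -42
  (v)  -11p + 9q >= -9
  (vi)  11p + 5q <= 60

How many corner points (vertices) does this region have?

6

Intersecting each pair of boundary lines and keeping only the points that satisfy every inequality leaves:
  (62/83, 784/83)
  (100/79, 728/79)
  (0, 0)
  (0, 42/5)
  (9/11, 0)
  (585/154, 51/14)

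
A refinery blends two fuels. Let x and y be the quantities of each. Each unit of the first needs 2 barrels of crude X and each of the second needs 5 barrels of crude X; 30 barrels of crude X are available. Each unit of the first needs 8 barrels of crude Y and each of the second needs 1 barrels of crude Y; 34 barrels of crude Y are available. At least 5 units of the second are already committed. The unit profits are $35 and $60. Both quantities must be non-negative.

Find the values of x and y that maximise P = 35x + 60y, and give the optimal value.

x = 5/2, y = 5, maximum P = 775/2

Corner points and P = 35x + 60y:
  (0, 6) → P = 360
  (0, 5) → P = 300
  (5/2, 5) → P = 775/2

The binding constraints are 2x + 5y = 30 and y = 5.
Solving simultaneously gives x = 5/2, y = 5.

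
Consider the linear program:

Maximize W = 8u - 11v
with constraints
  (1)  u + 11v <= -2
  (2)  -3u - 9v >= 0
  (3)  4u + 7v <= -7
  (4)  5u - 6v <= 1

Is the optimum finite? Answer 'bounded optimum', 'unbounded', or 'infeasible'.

unbounded

From the feasible point (-63/37, -1/37), moving in the direction (-6, -5) keeps every constraint satisfied while W increases without bound.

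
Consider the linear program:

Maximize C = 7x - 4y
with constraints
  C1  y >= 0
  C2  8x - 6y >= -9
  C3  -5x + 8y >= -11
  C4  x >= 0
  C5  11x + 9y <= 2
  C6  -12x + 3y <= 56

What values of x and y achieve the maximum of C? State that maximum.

Corner points and C = 7x - 4y:
  (0, 0) → C = 0
  (2/11, 0) → C = 14/11
  (0, 2/9) → C = -8/9

x = 2/11, y = 0, maximum C = 14/11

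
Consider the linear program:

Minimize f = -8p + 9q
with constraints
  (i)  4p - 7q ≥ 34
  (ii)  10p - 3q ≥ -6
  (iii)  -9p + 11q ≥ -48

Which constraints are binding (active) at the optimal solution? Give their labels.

(i) and (iii)

Extreme points and f = -8p + 9q:
  (-72/29, -182/29) → f = -1062/29
  (-2, -6) → f = -38
  (-210/83, -534/83) → f = -3126/83

The minimum is at (-2, -6). Substituting into each constraint, equality holds for (i) and (iii); the remaining constraints have slack.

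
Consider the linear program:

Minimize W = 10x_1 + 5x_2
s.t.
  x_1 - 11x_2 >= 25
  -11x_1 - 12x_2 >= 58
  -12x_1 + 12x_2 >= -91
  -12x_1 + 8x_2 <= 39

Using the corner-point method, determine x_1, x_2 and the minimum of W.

x_1 = -299/12, x_2 = -65/2, minimum W = -1235/3

Feasible corners and W = 10x_1 + 5x_2:
  (-338/133, -333/133) → W = -5045/133
  (-629/124, -339/124) → W = -7985/124
  (33/23, -1697/276) → W = -4525/276
  (-299/12, -65/2) → W = -1235/3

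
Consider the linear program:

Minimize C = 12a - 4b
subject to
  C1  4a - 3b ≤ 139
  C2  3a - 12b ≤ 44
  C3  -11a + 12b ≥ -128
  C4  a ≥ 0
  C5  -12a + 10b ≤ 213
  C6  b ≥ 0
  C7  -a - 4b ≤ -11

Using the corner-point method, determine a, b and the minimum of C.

At the optimal vertex, a = 0 and -12a + 10b = 213.
Solving simultaneously gives a = 0, b = 213/10.

a = 0, b = 213/10, minimum C = -426/5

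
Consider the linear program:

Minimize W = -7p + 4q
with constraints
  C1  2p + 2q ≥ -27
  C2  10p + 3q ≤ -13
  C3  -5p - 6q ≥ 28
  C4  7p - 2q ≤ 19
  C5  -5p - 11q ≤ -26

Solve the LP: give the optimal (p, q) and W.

p = -464/25, q = 54/5, minimum W = 4328/25

Corner points and W = -7p + 4q:
  (-53, 79/2) → W = 529
  (-349/12, 187/12) → W = 3191/12
  (-464/25, 54/5) → W = 4328/25

The optimum lies where -5p - 6q = 28 and -5p - 11q = -26.
Solving simultaneously gives p = -464/25, q = 54/5.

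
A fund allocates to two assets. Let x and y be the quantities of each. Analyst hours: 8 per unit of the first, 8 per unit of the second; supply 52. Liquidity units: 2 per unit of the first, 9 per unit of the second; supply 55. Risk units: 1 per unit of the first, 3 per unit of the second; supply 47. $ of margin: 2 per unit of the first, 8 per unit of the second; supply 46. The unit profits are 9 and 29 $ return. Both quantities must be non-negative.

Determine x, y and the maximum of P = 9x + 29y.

x = 1, y = 11/2, maximum P = 337/2

Corner points and P = 9x + 29y:
  (0, 0) → P = 0
  (0, 23/4) → P = 667/4
  (13/2, 0) → P = 117/2
  (1, 11/2) → P = 337/2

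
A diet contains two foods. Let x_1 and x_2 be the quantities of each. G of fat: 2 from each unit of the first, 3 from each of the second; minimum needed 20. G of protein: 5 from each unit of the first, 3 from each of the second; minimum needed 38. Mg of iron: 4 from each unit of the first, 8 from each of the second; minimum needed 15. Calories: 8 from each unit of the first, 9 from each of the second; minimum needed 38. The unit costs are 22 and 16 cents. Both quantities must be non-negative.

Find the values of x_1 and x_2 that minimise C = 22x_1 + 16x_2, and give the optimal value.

x_1 = 6, x_2 = 8/3, minimum C = 524/3

Extreme points and C = 22x_1 + 16x_2:
  (0, 38/3) → C = 608/3
  (10, 0) → C = 220
  (6, 8/3) → C = 524/3
The feasible region is unbounded (it extends along (0, 1), (1, 0)), but C strictly increases along every unbounded feasible direction, so there is no improving ray and the minimum is attained at a vertex.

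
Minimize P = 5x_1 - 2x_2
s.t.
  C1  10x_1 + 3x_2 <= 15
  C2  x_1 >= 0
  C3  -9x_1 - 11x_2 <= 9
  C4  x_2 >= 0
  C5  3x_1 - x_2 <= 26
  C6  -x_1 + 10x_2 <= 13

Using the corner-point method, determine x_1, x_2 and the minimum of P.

Extreme points and P = 5x_1 - 2x_2:
  (3/2, 0) → P = 15/2
  (111/103, 145/103) → P = 265/103
  (0, 0) → P = 0
  (0, 13/10) → P = -13/5

x_1 = 0, x_2 = 13/10, minimum P = -13/5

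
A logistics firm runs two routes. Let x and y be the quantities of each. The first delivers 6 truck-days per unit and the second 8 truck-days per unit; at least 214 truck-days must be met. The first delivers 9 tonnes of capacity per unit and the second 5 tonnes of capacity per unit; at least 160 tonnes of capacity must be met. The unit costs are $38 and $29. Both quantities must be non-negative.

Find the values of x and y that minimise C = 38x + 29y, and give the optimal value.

x = 5, y = 23, minimum C = 857

Corner points and C = 38x + 29y:
  (0, 32) → C = 928
  (107/3, 0) → C = 4066/3
  (5, 23) → C = 857
The feasible region is unbounded (it extends along (0, 1), (1, 0)), but C strictly increases along every unbounded feasible direction, so there is no improving ray and the minimum is attained at a vertex.

At the optimal vertex, 6x + 8y = 214 and 9x + 5y = 160.
Solving simultaneously gives x = 5, y = 23.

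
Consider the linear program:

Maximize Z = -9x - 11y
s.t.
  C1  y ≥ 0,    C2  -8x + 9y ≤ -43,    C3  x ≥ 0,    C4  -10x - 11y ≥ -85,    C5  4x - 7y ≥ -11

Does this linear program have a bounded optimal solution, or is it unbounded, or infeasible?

bounded optimum

Extreme points and Z = -9x - 11y:
  (43/8, 0) → Z = -387/8
  (17/2, 0) → Z = -153/2
  (619/89, 125/89) → Z = -6946/89
The feasible region has finitely many vertices and no improving ray; the maximum is -387/8 at (43/8, 0).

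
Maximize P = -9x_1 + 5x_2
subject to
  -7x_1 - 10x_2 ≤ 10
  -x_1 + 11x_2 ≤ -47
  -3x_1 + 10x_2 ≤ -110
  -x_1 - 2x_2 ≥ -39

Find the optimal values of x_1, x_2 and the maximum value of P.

x_1 = 10, x_2 = -8, maximum P = -130

Corner points and P = -9x_1 + 5x_2:
  (10, -8) → P = -130
  (740/23, -31/23) → P = -6815/23
  (523/13, -8/13) → P = -4747/13
The feasible region is unbounded (it extends along (2, -1), (10, -7)), but P strictly decreases along every unbounded feasible direction, so there is no improving ray and the maximum is attained at a vertex.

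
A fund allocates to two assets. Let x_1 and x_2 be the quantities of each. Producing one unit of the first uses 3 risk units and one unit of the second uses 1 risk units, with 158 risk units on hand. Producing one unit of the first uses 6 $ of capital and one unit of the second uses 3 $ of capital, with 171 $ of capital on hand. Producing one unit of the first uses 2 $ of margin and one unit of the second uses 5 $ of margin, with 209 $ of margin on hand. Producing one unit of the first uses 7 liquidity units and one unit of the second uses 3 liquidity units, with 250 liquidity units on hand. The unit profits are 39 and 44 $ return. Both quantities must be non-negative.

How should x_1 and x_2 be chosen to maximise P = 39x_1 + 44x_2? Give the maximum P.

x_1 = 19/2, x_2 = 38, maximum P = 4085/2

Feasible corners and P = 39x_1 + 44x_2:
  (0, 0) → P = 0
  (0, 209/5) → P = 9196/5
  (57/2, 0) → P = 2223/2
  (19/2, 38) → P = 4085/2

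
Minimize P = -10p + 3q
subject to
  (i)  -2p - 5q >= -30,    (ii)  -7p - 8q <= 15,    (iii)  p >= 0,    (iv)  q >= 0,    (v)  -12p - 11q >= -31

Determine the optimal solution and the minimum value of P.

Feasible corners and P = -10p + 3q:
  (0, 0) → P = 0
  (0, 31/11) → P = 93/11
  (31/12, 0) → P = -155/6

At the optimal vertex, q = 0 and -12p - 11q = -31.
Solving simultaneously gives p = 31/12, q = 0.

p = 31/12, q = 0, minimum P = -155/6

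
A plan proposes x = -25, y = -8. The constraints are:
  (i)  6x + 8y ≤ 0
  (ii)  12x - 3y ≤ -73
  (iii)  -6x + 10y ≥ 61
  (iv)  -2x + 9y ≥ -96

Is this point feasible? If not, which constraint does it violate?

(i): -214 ≤ 0 ✓
(ii): -276 ≤ -73 ✓
(iii): 70 ≥ 61 ✓
(iv): -22 ≥ -96 ✓

feasible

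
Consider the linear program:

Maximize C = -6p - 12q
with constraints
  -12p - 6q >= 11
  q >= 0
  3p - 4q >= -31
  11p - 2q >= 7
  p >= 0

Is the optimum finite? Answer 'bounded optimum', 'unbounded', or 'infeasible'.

infeasible

The boundaries -12p - 6q = 11 and 11p - 2q = 7 meet at (2/9, -41/18), but that point violates q ≥ 0. Every candidate vertex is excluded by some other constraint, so the feasible region is empty.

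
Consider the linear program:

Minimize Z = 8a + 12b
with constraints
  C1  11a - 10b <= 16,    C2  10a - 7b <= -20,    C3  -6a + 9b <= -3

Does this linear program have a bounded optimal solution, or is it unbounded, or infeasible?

From the feasible point (-312/23, -380/23), moving in the direction (-9, -6) keeps every constraint satisfied while Z decreases without bound.

unbounded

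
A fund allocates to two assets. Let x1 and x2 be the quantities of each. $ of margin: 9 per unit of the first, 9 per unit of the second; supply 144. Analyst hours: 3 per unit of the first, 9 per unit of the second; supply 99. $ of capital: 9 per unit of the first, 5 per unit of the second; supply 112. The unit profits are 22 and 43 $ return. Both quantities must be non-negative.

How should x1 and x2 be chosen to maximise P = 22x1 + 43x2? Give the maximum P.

Feasible corners and P = 22x1 + 43x2:
  (0, 0) → P = 0
  (0, 11) → P = 473
  (112/9, 0) → P = 2464/9
  (15/2, 17/2) → P = 1061/2
  (8, 8) → P = 520

The optimum lies where 9x1 + 9x2 = 144 and 3x1 + 9x2 = 99.
Solving simultaneously gives x1 = 15/2, x2 = 17/2.

x1 = 15/2, x2 = 17/2, maximum P = 1061/2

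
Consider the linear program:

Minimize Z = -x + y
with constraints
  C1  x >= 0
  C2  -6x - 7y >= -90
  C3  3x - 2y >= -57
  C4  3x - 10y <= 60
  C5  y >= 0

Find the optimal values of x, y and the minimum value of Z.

Vertices and Z = -x + y:
  (0, 90/7) → Z = 90/7
  (0, 0) → Z = 0
  (15, 0) → Z = -15

At the optimal vertex, -6x - 7y = -90 and y = 0.
Solving simultaneously gives x = 15, y = 0.

x = 15, y = 0, minimum Z = -15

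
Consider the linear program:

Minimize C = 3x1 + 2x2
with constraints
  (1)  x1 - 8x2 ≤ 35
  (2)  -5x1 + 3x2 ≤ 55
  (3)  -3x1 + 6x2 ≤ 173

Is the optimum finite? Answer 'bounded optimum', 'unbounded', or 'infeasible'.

bounded optimum

Corner points and C = 3x1 + 2x2:
  (-545/37, -230/37) → C = -2095/37
  (9, 100/3) → C = 281/3
The feasible region has finitely many vertices and no improving ray; the minimum is -2095/37 at (-545/37, -230/37).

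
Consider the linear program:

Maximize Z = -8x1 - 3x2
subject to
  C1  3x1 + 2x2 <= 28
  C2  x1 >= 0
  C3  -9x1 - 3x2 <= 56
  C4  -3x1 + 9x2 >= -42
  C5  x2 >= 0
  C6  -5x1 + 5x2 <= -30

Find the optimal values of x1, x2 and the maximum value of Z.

x1 = 6, x2 = 0, maximum Z = -48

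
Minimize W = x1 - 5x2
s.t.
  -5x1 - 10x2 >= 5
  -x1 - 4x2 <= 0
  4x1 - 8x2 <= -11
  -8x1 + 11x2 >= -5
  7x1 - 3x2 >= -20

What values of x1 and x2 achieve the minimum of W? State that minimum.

Extreme points and W = x1 - 5x2:
  (-2, 1/2) → W = -9/2
  (-43/17, 13/17) → W = -108/17
  (-80/31, 20/31) → W = -180/31

The binding constraints are -5x1 - 10x2 = 5 and 7x1 - 3x2 = -20.
Solving simultaneously gives x1 = -43/17, x2 = 13/17.

x1 = -43/17, x2 = 13/17, minimum W = -108/17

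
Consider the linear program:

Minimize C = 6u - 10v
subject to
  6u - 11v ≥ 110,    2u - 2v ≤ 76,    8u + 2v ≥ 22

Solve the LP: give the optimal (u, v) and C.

Corner points and C = 6u - 10v:
  (308/5, 118/5) → C = 668/5
  (231/50, -187/25) → C = 2563/25
  (49/5, -141/5) → C = 1704/5

u = 231/50, v = -187/25, minimum C = 2563/25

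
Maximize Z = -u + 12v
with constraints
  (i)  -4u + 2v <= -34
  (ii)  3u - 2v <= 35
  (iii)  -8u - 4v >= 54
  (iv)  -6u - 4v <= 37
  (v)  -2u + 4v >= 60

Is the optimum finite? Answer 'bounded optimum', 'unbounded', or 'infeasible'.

infeasible

The boundaries -4u + 2v = -34 and -2u + 4v = 60 meet at (64/3, 77/3), but that point violates -8u - 4v ≥ 54. Every candidate vertex is excluded by some other constraint, so the feasible region is empty.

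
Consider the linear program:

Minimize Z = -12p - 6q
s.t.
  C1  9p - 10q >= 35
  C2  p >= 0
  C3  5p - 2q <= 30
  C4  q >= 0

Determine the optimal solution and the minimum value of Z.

p = 115/16, q = 95/32, minimum Z = -1665/16

Extreme points and Z = -12p - 6q:
  (115/16, 95/32) → Z = -1665/16
  (35/9, 0) → Z = -140/3
  (6, 0) → Z = -72

The binding constraints are 9p - 10q = 35 and 5p - 2q = 30.
Solving simultaneously gives p = 115/16, q = 95/32.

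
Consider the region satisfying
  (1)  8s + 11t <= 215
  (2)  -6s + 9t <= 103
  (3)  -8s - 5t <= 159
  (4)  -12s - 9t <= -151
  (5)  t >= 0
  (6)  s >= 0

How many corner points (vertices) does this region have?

Pairwise boundary intersections that survive every other constraint:
  (401/69, 1057/69)
  (215/8, 0)
  (8/3, 119/9)
  (151/12, 0)

4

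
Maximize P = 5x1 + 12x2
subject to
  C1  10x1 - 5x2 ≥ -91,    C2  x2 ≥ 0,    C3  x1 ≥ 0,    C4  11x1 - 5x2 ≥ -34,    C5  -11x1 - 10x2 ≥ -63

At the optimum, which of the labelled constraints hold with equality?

Feasible corners and P = 5x1 + 12x2:
  (0, 0) → P = 0
  (63/11, 0) → P = 315/11
  (0, 63/10) → P = 378/5

The maximum is at (0, 63/10). Substituting into each constraint, equality holds for C3 and C5; the remaining constraints have slack.

C3 and C5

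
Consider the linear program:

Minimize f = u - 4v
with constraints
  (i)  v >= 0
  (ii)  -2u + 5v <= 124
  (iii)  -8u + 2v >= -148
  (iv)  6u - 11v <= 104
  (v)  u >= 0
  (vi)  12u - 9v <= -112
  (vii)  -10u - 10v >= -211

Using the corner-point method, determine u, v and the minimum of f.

u = 0, v = 211/10, minimum f = -422/5

Corner points and f = u - 4v:
  (0, 112/9) → f = -448/9
  (0, 211/10) → f = -422/5
  (779/210, 1826/105) → f = -13829/210

At the optimal vertex, u = 0 and -10u - 10v = -211.
Solving simultaneously gives u = 0, v = 211/10.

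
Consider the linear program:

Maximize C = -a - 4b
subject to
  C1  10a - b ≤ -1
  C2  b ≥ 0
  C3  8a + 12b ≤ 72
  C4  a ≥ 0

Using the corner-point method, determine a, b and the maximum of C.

Corner points and C = -a - 4b:
  (15/32, 91/16) → C = -743/32
  (0, 1) → C = -4
  (0, 6) → C = -24

The binding constraints are 10a - b = -1 and a = 0.
Solving simultaneously gives a = 0, b = 1.

a = 0, b = 1, maximum C = -4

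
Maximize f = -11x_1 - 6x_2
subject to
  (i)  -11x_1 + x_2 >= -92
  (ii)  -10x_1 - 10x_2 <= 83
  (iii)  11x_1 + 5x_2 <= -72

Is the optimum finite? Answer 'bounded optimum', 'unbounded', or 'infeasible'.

From the feasible point (-61/12, -193/60), moving in the direction (-10, 10) keeps every constraint satisfied while f increases without bound.

unbounded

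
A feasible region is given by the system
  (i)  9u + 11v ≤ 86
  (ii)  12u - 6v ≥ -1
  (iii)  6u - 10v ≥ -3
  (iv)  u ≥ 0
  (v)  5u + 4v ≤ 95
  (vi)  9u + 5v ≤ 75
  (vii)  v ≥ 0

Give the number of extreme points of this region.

Of the 21 pairwise boundary intersections, those satisfying every inequality are:
  (827/156, 181/52)
  (395/54, 11/6)
  (2/21, 5/14)
  (0, 1/6)
  (0, 0)
  (25/3, 0)

6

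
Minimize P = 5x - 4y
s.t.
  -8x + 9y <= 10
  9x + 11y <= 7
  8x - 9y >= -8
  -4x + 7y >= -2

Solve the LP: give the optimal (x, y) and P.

x = -37/10, y = -12/5, minimum P = -89/10

Extreme points and P = 5x - 4y:
  (-25/169, 128/169) → P = -49/13
  (71/107, 10/107) → P = 315/107
  (-37/10, -12/5) → P = -89/10

The optimum lies where 8x - 9y = -8 and -4x + 7y = -2.
Solving simultaneously gives x = -37/10, y = -12/5.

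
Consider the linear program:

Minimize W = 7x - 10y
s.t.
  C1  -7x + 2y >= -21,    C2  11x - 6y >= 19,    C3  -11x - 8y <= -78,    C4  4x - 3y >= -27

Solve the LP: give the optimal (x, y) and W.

The binding constraints are -7x + 2y = -21 and 11x - 6y = 19.
Solving simultaneously gives x = 22/5, y = 49/10.

x = 22/5, y = 49/10, minimum W = -91/5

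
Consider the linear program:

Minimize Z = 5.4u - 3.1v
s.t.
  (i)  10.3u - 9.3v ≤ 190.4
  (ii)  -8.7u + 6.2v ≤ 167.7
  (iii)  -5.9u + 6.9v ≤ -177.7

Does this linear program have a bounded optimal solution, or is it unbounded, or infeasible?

Feasible corners and Z = 5.4u - 3.1v:
  (-8839/55, -338379/1705) → Z = -138927/550
  (-251/12, -1571/36) → Z = 8039/360
  (-225887/2345, -253542/2345) → Z = -309864/1675
The feasible region has finitely many vertices and no improving ray; the minimum is -138927/550 at (-8839/55, -338379/1705).

bounded optimum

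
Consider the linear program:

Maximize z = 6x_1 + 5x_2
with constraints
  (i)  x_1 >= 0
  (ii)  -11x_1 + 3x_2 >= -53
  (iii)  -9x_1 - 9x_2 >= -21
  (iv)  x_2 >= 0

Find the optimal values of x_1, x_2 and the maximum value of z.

x_1 = 7/3, x_2 = 0, maximum z = 14

Feasible corners and z = 6x_1 + 5x_2:
  (0, 7/3) → z = 35/3
  (0, 0) → z = 0
  (7/3, 0) → z = 14

The binding constraints are -9x_1 - 9x_2 = -21 and x_2 = 0.
Solving simultaneously gives x_1 = 7/3, x_2 = 0.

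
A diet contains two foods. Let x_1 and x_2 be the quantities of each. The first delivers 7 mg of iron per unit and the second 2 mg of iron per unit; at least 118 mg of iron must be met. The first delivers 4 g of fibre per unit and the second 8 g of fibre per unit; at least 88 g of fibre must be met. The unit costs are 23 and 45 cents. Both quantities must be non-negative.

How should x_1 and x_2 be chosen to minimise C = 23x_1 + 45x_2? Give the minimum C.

x_1 = 16, x_2 = 3, minimum C = 503

Vertices and C = 23x_1 + 45x_2:
  (0, 59) → C = 2655
  (22, 0) → C = 506
  (16, 3) → C = 503
The feasible region is unbounded (it extends along (0, 1), (1, 0)), but C strictly increases along every unbounded feasible direction, so there is no improving ray and the minimum is attained at a vertex.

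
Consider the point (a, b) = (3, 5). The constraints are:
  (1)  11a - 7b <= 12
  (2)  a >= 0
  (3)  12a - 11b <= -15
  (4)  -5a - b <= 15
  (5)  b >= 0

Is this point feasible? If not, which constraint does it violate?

(1): -2 ≤ 12 ✓
(2): 3 ≥ 0 ✓
(3): -19 ≤ -15 ✓
(4): -20 ≤ 15 ✓
(5): 5 ≥ 0 ✓

feasible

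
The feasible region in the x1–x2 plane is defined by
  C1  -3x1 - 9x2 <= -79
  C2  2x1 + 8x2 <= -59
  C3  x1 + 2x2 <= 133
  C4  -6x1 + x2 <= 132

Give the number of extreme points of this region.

3

The feasible vertices (each the meet of two boundaries and inside every other half-plane) are:
  (1163/6, -335/6)
  (1039/3, -320/3)
  (591/2, -325/4)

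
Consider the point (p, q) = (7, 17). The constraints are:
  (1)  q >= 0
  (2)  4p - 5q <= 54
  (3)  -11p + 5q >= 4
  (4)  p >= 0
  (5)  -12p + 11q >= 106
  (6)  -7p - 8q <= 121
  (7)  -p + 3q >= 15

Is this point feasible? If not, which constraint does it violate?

Constraint (5): -12p + 11q = 103, which is not ≥ 106. All other constraints are satisfied.

not feasible — violates (5)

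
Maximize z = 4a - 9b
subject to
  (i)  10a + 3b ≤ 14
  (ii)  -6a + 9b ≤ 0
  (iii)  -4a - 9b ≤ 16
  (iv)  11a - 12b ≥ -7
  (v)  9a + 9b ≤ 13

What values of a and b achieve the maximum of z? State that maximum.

a = 29/13, b = -36/13, maximum z = 440/13

Extreme points and z = 4a - 9b:
  (29/13, -36/13) → z = 440/13
  (29/21, 4/63) → z = 104/21
  (-8/5, -16/15) → z = 16/5
  (13/15, 26/45) → z = -26/15

The binding constraints are 10a + 3b = 14 and -4a - 9b = 16.
Solving simultaneously gives a = 29/13, b = -36/13.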